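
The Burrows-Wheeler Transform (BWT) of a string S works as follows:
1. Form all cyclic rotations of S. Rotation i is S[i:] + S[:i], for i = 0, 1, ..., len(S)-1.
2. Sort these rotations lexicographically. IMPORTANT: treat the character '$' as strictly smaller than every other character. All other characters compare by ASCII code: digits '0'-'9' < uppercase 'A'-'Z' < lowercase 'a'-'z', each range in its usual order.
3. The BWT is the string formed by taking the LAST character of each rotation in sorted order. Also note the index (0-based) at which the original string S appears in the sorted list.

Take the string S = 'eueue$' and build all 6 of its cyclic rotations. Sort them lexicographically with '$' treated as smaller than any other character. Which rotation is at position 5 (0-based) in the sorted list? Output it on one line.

All 6 rotations (rotation i = S[i:]+S[:i]):
  rot[0] = eueue$
  rot[1] = ueue$e
  rot[2] = eue$eu
  rot[3] = ue$eue
  rot[4] = e$eueu
  rot[5] = $eueue
Sorted (with $ < everything):
  sorted[0] = $eueue
  sorted[1] = e$eueu
  sorted[2] = eue$eu
  sorted[3] = eueue$
  sorted[4] = ue$eue
  sorted[5] = ueue$e
sorted[5] = ueue$e

Answer: ueue$e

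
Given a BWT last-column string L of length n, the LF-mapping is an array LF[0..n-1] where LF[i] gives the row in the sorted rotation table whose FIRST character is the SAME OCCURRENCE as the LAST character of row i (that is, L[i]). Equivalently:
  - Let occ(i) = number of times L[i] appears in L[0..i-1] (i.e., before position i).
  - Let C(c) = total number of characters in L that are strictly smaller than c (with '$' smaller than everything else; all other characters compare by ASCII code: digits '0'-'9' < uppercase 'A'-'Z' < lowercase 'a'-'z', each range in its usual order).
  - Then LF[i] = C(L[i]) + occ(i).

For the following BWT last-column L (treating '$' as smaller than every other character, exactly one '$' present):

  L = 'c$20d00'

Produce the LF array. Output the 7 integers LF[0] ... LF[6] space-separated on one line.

Char counts: '$':1, '0':3, '2':1, 'c':1, 'd':1
C (first-col start): C('$')=0, C('0')=1, C('2')=4, C('c')=5, C('d')=6
L[0]='c': occ=0, LF[0]=C('c')+0=5+0=5
L[1]='$': occ=0, LF[1]=C('$')+0=0+0=0
L[2]='2': occ=0, LF[2]=C('2')+0=4+0=4
L[3]='0': occ=0, LF[3]=C('0')+0=1+0=1
L[4]='d': occ=0, LF[4]=C('d')+0=6+0=6
L[5]='0': occ=1, LF[5]=C('0')+1=1+1=2
L[6]='0': occ=2, LF[6]=C('0')+2=1+2=3

Answer: 5 0 4 1 6 2 3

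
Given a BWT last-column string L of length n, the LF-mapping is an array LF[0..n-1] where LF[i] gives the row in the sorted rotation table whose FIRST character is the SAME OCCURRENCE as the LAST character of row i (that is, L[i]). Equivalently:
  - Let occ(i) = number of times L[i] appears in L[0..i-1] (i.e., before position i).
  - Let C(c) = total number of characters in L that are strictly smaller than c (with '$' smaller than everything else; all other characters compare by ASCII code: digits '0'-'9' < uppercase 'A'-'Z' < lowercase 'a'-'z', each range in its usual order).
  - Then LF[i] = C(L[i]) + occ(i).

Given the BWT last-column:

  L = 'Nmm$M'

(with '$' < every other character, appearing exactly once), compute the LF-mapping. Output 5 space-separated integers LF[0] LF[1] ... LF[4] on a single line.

Answer: 2 3 4 0 1

Derivation:
Char counts: '$':1, 'M':1, 'N':1, 'm':2
C (first-col start): C('$')=0, C('M')=1, C('N')=2, C('m')=3
L[0]='N': occ=0, LF[0]=C('N')+0=2+0=2
L[1]='m': occ=0, LF[1]=C('m')+0=3+0=3
L[2]='m': occ=1, LF[2]=C('m')+1=3+1=4
L[3]='$': occ=0, LF[3]=C('$')+0=0+0=0
L[4]='M': occ=0, LF[4]=C('M')+0=1+0=1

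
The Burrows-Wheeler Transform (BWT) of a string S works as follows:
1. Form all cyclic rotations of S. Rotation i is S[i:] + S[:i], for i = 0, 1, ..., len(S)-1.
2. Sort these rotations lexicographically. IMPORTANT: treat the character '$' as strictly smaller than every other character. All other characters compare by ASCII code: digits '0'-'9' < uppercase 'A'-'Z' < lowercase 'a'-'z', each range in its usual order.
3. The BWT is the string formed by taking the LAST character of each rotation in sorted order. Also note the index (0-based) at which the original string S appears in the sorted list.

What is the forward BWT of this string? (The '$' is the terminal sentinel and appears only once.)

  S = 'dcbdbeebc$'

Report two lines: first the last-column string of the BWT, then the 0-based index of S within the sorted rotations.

All 10 rotations (rotation i = S[i:]+S[:i]):
  rot[0] = dcbdbeebc$
  rot[1] = cbdbeebc$d
  rot[2] = bdbeebc$dc
  rot[3] = dbeebc$dcb
  rot[4] = beebc$dcbd
  rot[5] = eebc$dcbdb
  rot[6] = ebc$dcbdbe
  rot[7] = bc$dcbdbee
  rot[8] = c$dcbdbeeb
  rot[9] = $dcbdbeebc
Sorted (with $ < everything):
  sorted[0] = $dcbdbeebc  (last char: 'c')
  sorted[1] = bc$dcbdbee  (last char: 'e')
  sorted[2] = bdbeebc$dc  (last char: 'c')
  sorted[3] = beebc$dcbd  (last char: 'd')
  sorted[4] = c$dcbdbeeb  (last char: 'b')
  sorted[5] = cbdbeebc$d  (last char: 'd')
  sorted[6] = dbeebc$dcb  (last char: 'b')
  sorted[7] = dcbdbeebc$  (last char: '$')
  sorted[8] = ebc$dcbdbe  (last char: 'e')
  sorted[9] = eebc$dcbdb  (last char: 'b')
Last column: cecdbdb$eb
Original string S is at sorted index 7

Answer: cecdbdb$eb
7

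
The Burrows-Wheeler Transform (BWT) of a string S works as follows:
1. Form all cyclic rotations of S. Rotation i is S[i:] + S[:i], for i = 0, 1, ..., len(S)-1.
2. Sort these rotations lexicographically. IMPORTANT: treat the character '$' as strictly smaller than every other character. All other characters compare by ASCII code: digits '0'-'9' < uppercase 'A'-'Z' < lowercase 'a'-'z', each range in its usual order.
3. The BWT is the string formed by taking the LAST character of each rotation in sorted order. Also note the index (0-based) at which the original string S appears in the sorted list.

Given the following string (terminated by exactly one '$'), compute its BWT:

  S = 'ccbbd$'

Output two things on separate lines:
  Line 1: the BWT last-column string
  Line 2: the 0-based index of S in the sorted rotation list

Answer: dcbc$b
4

Derivation:
All 6 rotations (rotation i = S[i:]+S[:i]):
  rot[0] = ccbbd$
  rot[1] = cbbd$c
  rot[2] = bbd$cc
  rot[3] = bd$ccb
  rot[4] = d$ccbb
  rot[5] = $ccbbd
Sorted (with $ < everything):
  sorted[0] = $ccbbd  (last char: 'd')
  sorted[1] = bbd$cc  (last char: 'c')
  sorted[2] = bd$ccb  (last char: 'b')
  sorted[3] = cbbd$c  (last char: 'c')
  sorted[4] = ccbbd$  (last char: '$')
  sorted[5] = d$ccbb  (last char: 'b')
Last column: dcbc$b
Original string S is at sorted index 4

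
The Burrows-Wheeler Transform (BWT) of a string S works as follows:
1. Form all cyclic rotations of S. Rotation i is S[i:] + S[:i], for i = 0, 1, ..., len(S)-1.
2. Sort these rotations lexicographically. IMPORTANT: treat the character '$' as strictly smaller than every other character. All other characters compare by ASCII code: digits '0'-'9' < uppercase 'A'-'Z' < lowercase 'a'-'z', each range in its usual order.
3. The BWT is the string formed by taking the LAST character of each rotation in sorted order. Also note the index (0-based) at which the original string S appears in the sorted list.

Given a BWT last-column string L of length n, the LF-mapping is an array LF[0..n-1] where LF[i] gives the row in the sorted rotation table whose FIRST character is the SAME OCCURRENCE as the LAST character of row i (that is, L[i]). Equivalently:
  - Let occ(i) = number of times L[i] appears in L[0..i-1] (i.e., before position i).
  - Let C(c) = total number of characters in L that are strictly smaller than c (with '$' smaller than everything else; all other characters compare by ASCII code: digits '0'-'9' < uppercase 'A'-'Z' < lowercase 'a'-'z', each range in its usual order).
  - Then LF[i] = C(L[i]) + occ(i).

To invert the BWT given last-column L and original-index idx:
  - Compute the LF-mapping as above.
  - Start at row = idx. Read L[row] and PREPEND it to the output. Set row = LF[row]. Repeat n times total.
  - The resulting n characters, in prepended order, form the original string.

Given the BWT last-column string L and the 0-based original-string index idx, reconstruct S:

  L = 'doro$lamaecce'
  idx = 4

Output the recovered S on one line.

Answer: cocoaemerald$

Derivation:
LF mapping: 5 10 12 11 0 8 1 9 2 6 3 4 7
Walk LF starting at row 4, prepending L[row]:
  step 1: row=4, L[4]='$', prepend. Next row=LF[4]=0
  step 2: row=0, L[0]='d', prepend. Next row=LF[0]=5
  step 3: row=5, L[5]='l', prepend. Next row=LF[5]=8
  step 4: row=8, L[8]='a', prepend. Next row=LF[8]=2
  step 5: row=2, L[2]='r', prepend. Next row=LF[2]=12
  step 6: row=12, L[12]='e', prepend. Next row=LF[12]=7
  step 7: row=7, L[7]='m', prepend. Next row=LF[7]=9
  step 8: row=9, L[9]='e', prepend. Next row=LF[9]=6
  step 9: row=6, L[6]='a', prepend. Next row=LF[6]=1
  step 10: row=1, L[1]='o', prepend. Next row=LF[1]=10
  step 11: row=10, L[10]='c', prepend. Next row=LF[10]=3
  step 12: row=3, L[3]='o', prepend. Next row=LF[3]=11
  step 13: row=11, L[11]='c', prepend. Next row=LF[11]=4
Reversed output: cocoaemerald$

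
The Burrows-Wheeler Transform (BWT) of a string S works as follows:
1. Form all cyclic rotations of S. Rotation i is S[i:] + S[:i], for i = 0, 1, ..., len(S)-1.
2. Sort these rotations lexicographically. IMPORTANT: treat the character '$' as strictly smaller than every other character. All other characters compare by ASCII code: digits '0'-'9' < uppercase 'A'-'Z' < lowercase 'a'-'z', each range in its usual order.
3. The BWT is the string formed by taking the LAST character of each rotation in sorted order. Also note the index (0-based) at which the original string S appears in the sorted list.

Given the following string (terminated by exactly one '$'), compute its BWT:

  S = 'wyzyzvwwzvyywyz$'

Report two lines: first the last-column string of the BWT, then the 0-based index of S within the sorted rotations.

All 16 rotations (rotation i = S[i:]+S[:i]):
  rot[0] = wyzyzvwwzvyywyz$
  rot[1] = yzyzvwwzvyywyz$w
  rot[2] = zyzvwwzvyywyz$wy
  rot[3] = yzvwwzvyywyz$wyz
  rot[4] = zvwwzvyywyz$wyzy
  rot[5] = vwwzvyywyz$wyzyz
  rot[6] = wwzvyywyz$wyzyzv
  rot[7] = wzvyywyz$wyzyzvw
  rot[8] = zvyywyz$wyzyzvww
  rot[9] = vyywyz$wyzyzvwwz
  rot[10] = yywyz$wyzyzvwwzv
  rot[11] = ywyz$wyzyzvwwzvy
  rot[12] = wyz$wyzyzvwwzvyy
  rot[13] = yz$wyzyzvwwzvyyw
  rot[14] = z$wyzyzvwwzvyywy
  rot[15] = $wyzyzvwwzvyywyz
Sorted (with $ < everything):
  sorted[0] = $wyzyzvwwzvyywyz  (last char: 'z')
  sorted[1] = vwwzvyywyz$wyzyz  (last char: 'z')
  sorted[2] = vyywyz$wyzyzvwwz  (last char: 'z')
  sorted[3] = wwzvyywyz$wyzyzv  (last char: 'v')
  sorted[4] = wyz$wyzyzvwwzvyy  (last char: 'y')
  sorted[5] = wyzyzvwwzvyywyz$  (last char: '$')
  sorted[6] = wzvyywyz$wyzyzvw  (last char: 'w')
  sorted[7] = ywyz$wyzyzvwwzvy  (last char: 'y')
  sorted[8] = yywyz$wyzyzvwwzv  (last char: 'v')
  sorted[9] = yz$wyzyzvwwzvyyw  (last char: 'w')
  sorted[10] = yzvwwzvyywyz$wyz  (last char: 'z')
  sorted[11] = yzyzvwwzvyywyz$w  (last char: 'w')
  sorted[12] = z$wyzyzvwwzvyywy  (last char: 'y')
  sorted[13] = zvwwzvyywyz$wyzy  (last char: 'y')
  sorted[14] = zvyywyz$wyzyzvww  (last char: 'w')
  sorted[15] = zyzvwwzvyywyz$wy  (last char: 'y')
Last column: zzzvy$wyvwzwyywy
Original string S is at sorted index 5

Answer: zzzvy$wyvwzwyywy
5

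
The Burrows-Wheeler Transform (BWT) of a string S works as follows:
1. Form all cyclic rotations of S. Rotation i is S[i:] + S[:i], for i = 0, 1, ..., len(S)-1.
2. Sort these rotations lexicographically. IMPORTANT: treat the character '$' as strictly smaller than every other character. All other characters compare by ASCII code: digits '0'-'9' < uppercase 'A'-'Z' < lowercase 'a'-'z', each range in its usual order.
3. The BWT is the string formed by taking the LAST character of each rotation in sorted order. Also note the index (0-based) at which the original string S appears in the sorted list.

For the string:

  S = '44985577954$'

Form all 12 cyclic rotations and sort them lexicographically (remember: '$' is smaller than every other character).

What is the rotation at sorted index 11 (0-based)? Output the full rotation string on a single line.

Answer: 985577954$44

Derivation:
All 12 rotations (rotation i = S[i:]+S[:i]):
  rot[0] = 44985577954$
  rot[1] = 4985577954$4
  rot[2] = 985577954$44
  rot[3] = 85577954$449
  rot[4] = 5577954$4498
  rot[5] = 577954$44985
  rot[6] = 77954$449855
  rot[7] = 7954$4498557
  rot[8] = 954$44985577
  rot[9] = 54$449855779
  rot[10] = 4$4498557795
  rot[11] = $44985577954
Sorted (with $ < everything):
  sorted[0] = $44985577954
  sorted[1] = 4$4498557795
  sorted[2] = 44985577954$
  sorted[3] = 4985577954$4
  sorted[4] = 54$449855779
  sorted[5] = 5577954$4498
  sorted[6] = 577954$44985
  sorted[7] = 77954$449855
  sorted[8] = 7954$4498557
  sorted[9] = 85577954$449
  sorted[10] = 954$44985577
  sorted[11] = 985577954$44
sorted[11] = 985577954$44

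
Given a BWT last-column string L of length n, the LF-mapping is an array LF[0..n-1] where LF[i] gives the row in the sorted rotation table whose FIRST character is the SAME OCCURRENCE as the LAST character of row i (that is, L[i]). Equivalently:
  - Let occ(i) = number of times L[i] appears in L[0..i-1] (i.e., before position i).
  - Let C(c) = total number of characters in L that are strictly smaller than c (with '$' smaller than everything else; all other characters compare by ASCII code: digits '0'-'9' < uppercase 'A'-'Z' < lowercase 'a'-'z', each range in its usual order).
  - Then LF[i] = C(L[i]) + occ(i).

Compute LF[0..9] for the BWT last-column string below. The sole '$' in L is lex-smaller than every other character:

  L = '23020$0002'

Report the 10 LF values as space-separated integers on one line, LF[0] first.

Char counts: '$':1, '0':5, '2':3, '3':1
C (first-col start): C('$')=0, C('0')=1, C('2')=6, C('3')=9
L[0]='2': occ=0, LF[0]=C('2')+0=6+0=6
L[1]='3': occ=0, LF[1]=C('3')+0=9+0=9
L[2]='0': occ=0, LF[2]=C('0')+0=1+0=1
L[3]='2': occ=1, LF[3]=C('2')+1=6+1=7
L[4]='0': occ=1, LF[4]=C('0')+1=1+1=2
L[5]='$': occ=0, LF[5]=C('$')+0=0+0=0
L[6]='0': occ=2, LF[6]=C('0')+2=1+2=3
L[7]='0': occ=3, LF[7]=C('0')+3=1+3=4
L[8]='0': occ=4, LF[8]=C('0')+4=1+4=5
L[9]='2': occ=2, LF[9]=C('2')+2=6+2=8

Answer: 6 9 1 7 2 0 3 4 5 8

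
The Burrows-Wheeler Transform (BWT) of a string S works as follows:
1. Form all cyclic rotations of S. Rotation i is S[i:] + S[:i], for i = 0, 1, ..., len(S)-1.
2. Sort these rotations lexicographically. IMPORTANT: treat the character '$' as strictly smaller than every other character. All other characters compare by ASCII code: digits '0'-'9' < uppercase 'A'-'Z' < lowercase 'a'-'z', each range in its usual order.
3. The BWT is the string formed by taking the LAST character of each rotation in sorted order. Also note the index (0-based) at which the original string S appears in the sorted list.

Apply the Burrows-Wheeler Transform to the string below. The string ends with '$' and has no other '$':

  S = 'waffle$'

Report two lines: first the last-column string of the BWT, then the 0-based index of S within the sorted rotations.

Answer: ewlaff$
6

Derivation:
All 7 rotations (rotation i = S[i:]+S[:i]):
  rot[0] = waffle$
  rot[1] = affle$w
  rot[2] = ffle$wa
  rot[3] = fle$waf
  rot[4] = le$waff
  rot[5] = e$waffl
  rot[6] = $waffle
Sorted (with $ < everything):
  sorted[0] = $waffle  (last char: 'e')
  sorted[1] = affle$w  (last char: 'w')
  sorted[2] = e$waffl  (last char: 'l')
  sorted[3] = ffle$wa  (last char: 'a')
  sorted[4] = fle$waf  (last char: 'f')
  sorted[5] = le$waff  (last char: 'f')
  sorted[6] = waffle$  (last char: '$')
Last column: ewlaff$
Original string S is at sorted index 6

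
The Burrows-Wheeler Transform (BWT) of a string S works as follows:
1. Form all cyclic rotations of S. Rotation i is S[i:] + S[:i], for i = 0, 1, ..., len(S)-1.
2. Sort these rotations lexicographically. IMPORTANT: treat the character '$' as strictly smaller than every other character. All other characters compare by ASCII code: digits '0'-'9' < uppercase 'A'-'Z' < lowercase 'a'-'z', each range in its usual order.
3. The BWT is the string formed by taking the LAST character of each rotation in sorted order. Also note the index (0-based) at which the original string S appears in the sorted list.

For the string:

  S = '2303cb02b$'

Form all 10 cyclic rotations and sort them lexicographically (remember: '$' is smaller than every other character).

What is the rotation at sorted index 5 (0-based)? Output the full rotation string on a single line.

Answer: 303cb02b$2

Derivation:
All 10 rotations (rotation i = S[i:]+S[:i]):
  rot[0] = 2303cb02b$
  rot[1] = 303cb02b$2
  rot[2] = 03cb02b$23
  rot[3] = 3cb02b$230
  rot[4] = cb02b$2303
  rot[5] = b02b$2303c
  rot[6] = 02b$2303cb
  rot[7] = 2b$2303cb0
  rot[8] = b$2303cb02
  rot[9] = $2303cb02b
Sorted (with $ < everything):
  sorted[0] = $2303cb02b
  sorted[1] = 02b$2303cb
  sorted[2] = 03cb02b$23
  sorted[3] = 2303cb02b$
  sorted[4] = 2b$2303cb0
  sorted[5] = 303cb02b$2
  sorted[6] = 3cb02b$230
  sorted[7] = b$2303cb02
  sorted[8] = b02b$2303c
  sorted[9] = cb02b$2303
sorted[5] = 303cb02b$2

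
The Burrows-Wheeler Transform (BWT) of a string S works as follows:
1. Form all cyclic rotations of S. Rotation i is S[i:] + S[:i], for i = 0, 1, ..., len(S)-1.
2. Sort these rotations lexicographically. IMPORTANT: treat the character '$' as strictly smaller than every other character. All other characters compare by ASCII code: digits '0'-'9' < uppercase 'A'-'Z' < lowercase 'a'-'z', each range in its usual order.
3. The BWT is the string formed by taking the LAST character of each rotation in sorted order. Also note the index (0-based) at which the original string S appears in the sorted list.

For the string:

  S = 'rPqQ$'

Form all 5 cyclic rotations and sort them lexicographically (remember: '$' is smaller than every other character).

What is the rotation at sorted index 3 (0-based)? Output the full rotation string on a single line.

Answer: qQ$rP

Derivation:
All 5 rotations (rotation i = S[i:]+S[:i]):
  rot[0] = rPqQ$
  rot[1] = PqQ$r
  rot[2] = qQ$rP
  rot[3] = Q$rPq
  rot[4] = $rPqQ
Sorted (with $ < everything):
  sorted[0] = $rPqQ
  sorted[1] = PqQ$r
  sorted[2] = Q$rPq
  sorted[3] = qQ$rP
  sorted[4] = rPqQ$
sorted[3] = qQ$rP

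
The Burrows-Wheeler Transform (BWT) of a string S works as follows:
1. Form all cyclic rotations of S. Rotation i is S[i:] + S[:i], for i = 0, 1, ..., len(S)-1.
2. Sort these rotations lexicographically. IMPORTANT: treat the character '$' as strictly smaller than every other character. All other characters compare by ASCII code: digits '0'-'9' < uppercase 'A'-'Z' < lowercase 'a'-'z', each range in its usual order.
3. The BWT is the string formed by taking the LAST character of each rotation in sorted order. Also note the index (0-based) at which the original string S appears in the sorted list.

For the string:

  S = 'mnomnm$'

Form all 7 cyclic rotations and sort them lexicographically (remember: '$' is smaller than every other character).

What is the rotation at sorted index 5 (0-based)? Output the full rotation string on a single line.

All 7 rotations (rotation i = S[i:]+S[:i]):
  rot[0] = mnomnm$
  rot[1] = nomnm$m
  rot[2] = omnm$mn
  rot[3] = mnm$mno
  rot[4] = nm$mnom
  rot[5] = m$mnomn
  rot[6] = $mnomnm
Sorted (with $ < everything):
  sorted[0] = $mnomnm
  sorted[1] = m$mnomn
  sorted[2] = mnm$mno
  sorted[3] = mnomnm$
  sorted[4] = nm$mnom
  sorted[5] = nomnm$m
  sorted[6] = omnm$mn
sorted[5] = nomnm$m

Answer: nomnm$m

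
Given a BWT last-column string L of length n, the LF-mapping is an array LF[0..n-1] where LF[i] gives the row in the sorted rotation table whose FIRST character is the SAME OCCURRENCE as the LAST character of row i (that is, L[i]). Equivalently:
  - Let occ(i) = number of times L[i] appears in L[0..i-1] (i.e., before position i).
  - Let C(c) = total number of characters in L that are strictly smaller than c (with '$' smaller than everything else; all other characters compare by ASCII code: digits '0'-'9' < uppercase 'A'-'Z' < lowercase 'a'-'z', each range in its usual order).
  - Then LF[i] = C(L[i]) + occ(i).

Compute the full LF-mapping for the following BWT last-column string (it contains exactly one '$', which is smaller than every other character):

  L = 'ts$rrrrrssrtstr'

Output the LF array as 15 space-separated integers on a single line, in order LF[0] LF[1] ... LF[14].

Char counts: '$':1, 'r':7, 's':4, 't':3
C (first-col start): C('$')=0, C('r')=1, C('s')=8, C('t')=12
L[0]='t': occ=0, LF[0]=C('t')+0=12+0=12
L[1]='s': occ=0, LF[1]=C('s')+0=8+0=8
L[2]='$': occ=0, LF[2]=C('$')+0=0+0=0
L[3]='r': occ=0, LF[3]=C('r')+0=1+0=1
L[4]='r': occ=1, LF[4]=C('r')+1=1+1=2
L[5]='r': occ=2, LF[5]=C('r')+2=1+2=3
L[6]='r': occ=3, LF[6]=C('r')+3=1+3=4
L[7]='r': occ=4, LF[7]=C('r')+4=1+4=5
L[8]='s': occ=1, LF[8]=C('s')+1=8+1=9
L[9]='s': occ=2, LF[9]=C('s')+2=8+2=10
L[10]='r': occ=5, LF[10]=C('r')+5=1+5=6
L[11]='t': occ=1, LF[11]=C('t')+1=12+1=13
L[12]='s': occ=3, LF[12]=C('s')+3=8+3=11
L[13]='t': occ=2, LF[13]=C('t')+2=12+2=14
L[14]='r': occ=6, LF[14]=C('r')+6=1+6=7

Answer: 12 8 0 1 2 3 4 5 9 10 6 13 11 14 7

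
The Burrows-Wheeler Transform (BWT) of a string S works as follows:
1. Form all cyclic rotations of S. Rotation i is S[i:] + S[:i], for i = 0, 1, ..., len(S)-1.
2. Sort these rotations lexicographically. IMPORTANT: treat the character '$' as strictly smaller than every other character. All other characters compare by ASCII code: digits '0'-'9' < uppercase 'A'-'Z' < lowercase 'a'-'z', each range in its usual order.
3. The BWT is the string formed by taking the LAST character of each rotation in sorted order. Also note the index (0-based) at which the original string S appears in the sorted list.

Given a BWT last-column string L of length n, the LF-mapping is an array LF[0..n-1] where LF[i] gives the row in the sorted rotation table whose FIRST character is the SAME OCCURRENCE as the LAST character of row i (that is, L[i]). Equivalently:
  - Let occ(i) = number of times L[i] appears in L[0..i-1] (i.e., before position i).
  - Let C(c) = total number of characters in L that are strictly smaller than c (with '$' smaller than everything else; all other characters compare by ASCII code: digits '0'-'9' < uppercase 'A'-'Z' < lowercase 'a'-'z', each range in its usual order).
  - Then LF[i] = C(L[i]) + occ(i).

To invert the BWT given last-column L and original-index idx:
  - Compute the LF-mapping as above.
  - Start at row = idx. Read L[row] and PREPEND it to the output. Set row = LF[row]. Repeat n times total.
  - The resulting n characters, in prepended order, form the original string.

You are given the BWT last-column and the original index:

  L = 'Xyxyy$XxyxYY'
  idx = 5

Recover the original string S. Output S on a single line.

LF mapping: 1 8 5 9 10 0 2 6 11 7 3 4
Walk LF starting at row 5, prepending L[row]:
  step 1: row=5, L[5]='$', prepend. Next row=LF[5]=0
  step 2: row=0, L[0]='X', prepend. Next row=LF[0]=1
  step 3: row=1, L[1]='y', prepend. Next row=LF[1]=8
  step 4: row=8, L[8]='y', prepend. Next row=LF[8]=11
  step 5: row=11, L[11]='Y', prepend. Next row=LF[11]=4
  step 6: row=4, L[4]='y', prepend. Next row=LF[4]=10
  step 7: row=10, L[10]='Y', prepend. Next row=LF[10]=3
  step 8: row=3, L[3]='y', prepend. Next row=LF[3]=9
  step 9: row=9, L[9]='x', prepend. Next row=LF[9]=7
  step 10: row=7, L[7]='x', prepend. Next row=LF[7]=6
  step 11: row=6, L[6]='X', prepend. Next row=LF[6]=2
  step 12: row=2, L[2]='x', prepend. Next row=LF[2]=5
Reversed output: xXxxyYyYyyX$

Answer: xXxxyYyYyyX$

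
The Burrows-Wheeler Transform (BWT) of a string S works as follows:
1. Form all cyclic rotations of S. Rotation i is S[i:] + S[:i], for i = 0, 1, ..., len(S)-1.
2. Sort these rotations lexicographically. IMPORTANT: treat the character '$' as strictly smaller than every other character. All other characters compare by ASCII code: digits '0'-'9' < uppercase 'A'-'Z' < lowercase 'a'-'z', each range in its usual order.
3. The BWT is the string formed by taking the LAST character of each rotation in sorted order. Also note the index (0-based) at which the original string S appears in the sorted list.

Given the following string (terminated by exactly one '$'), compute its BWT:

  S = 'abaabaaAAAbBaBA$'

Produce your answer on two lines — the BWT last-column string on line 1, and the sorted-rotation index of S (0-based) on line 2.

All 16 rotations (rotation i = S[i:]+S[:i]):
  rot[0] = abaabaaAAAbBaBA$
  rot[1] = baabaaAAAbBaBA$a
  rot[2] = aabaaAAAbBaBA$ab
  rot[3] = abaaAAAbBaBA$aba
  rot[4] = baaAAAbBaBA$abaa
  rot[5] = aaAAAbBaBA$abaab
  rot[6] = aAAAbBaBA$abaaba
  rot[7] = AAAbBaBA$abaabaa
  rot[8] = AAbBaBA$abaabaaA
  rot[9] = AbBaBA$abaabaaAA
  rot[10] = bBaBA$abaabaaAAA
  rot[11] = BaBA$abaabaaAAAb
  rot[12] = aBA$abaabaaAAAbB
  rot[13] = BA$abaabaaAAAbBa
  rot[14] = A$abaabaaAAAbBaB
  rot[15] = $abaabaaAAAbBaBA
Sorted (with $ < everything):
  sorted[0] = $abaabaaAAAbBaBA  (last char: 'A')
  sorted[1] = A$abaabaaAAAbBaB  (last char: 'B')
  sorted[2] = AAAbBaBA$abaabaa  (last char: 'a')
  sorted[3] = AAbBaBA$abaabaaA  (last char: 'A')
  sorted[4] = AbBaBA$abaabaaAA  (last char: 'A')
  sorted[5] = BA$abaabaaAAAbBa  (last char: 'a')
  sorted[6] = BaBA$abaabaaAAAb  (last char: 'b')
  sorted[7] = aAAAbBaBA$abaaba  (last char: 'a')
  sorted[8] = aBA$abaabaaAAAbB  (last char: 'B')
  sorted[9] = aaAAAbBaBA$abaab  (last char: 'b')
  sorted[10] = aabaaAAAbBaBA$ab  (last char: 'b')
  sorted[11] = abaaAAAbBaBA$aba  (last char: 'a')
  sorted[12] = abaabaaAAAbBaBA$  (last char: '$')
  sorted[13] = bBaBA$abaabaaAAA  (last char: 'A')
  sorted[14] = baaAAAbBaBA$abaa  (last char: 'a')
  sorted[15] = baabaaAAAbBaBA$a  (last char: 'a')
Last column: ABaAAabaBbba$Aaa
Original string S is at sorted index 12

Answer: ABaAAabaBbba$Aaa
12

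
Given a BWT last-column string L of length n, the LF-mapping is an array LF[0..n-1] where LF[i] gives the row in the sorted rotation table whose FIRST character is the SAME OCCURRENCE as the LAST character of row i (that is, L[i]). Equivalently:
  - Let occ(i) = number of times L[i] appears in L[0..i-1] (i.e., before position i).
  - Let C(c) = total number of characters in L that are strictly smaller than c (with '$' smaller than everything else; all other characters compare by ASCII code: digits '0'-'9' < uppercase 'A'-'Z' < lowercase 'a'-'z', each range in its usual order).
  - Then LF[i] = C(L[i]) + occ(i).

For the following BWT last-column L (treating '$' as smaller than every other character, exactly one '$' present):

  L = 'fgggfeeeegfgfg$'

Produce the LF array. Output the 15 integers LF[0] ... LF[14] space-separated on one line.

Answer: 5 9 10 11 6 1 2 3 4 12 7 13 8 14 0

Derivation:
Char counts: '$':1, 'e':4, 'f':4, 'g':6
C (first-col start): C('$')=0, C('e')=1, C('f')=5, C('g')=9
L[0]='f': occ=0, LF[0]=C('f')+0=5+0=5
L[1]='g': occ=0, LF[1]=C('g')+0=9+0=9
L[2]='g': occ=1, LF[2]=C('g')+1=9+1=10
L[3]='g': occ=2, LF[3]=C('g')+2=9+2=11
L[4]='f': occ=1, LF[4]=C('f')+1=5+1=6
L[5]='e': occ=0, LF[5]=C('e')+0=1+0=1
L[6]='e': occ=1, LF[6]=C('e')+1=1+1=2
L[7]='e': occ=2, LF[7]=C('e')+2=1+2=3
L[8]='e': occ=3, LF[8]=C('e')+3=1+3=4
L[9]='g': occ=3, LF[9]=C('g')+3=9+3=12
L[10]='f': occ=2, LF[10]=C('f')+2=5+2=7
L[11]='g': occ=4, LF[11]=C('g')+4=9+4=13
L[12]='f': occ=3, LF[12]=C('f')+3=5+3=8
L[13]='g': occ=5, LF[13]=C('g')+5=9+5=14
L[14]='$': occ=0, LF[14]=C('$')+0=0+0=0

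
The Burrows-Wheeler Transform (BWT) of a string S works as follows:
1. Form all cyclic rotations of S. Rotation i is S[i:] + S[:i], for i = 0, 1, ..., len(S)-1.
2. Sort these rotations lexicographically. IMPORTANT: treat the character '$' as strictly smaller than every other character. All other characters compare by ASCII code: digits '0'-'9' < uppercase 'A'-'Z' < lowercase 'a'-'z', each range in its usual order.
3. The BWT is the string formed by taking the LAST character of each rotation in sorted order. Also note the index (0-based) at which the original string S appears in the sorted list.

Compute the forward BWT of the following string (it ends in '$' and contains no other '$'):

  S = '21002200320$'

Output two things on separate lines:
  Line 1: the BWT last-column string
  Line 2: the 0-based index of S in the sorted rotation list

All 12 rotations (rotation i = S[i:]+S[:i]):
  rot[0] = 21002200320$
  rot[1] = 1002200320$2
  rot[2] = 002200320$21
  rot[3] = 02200320$210
  rot[4] = 2200320$2100
  rot[5] = 200320$21002
  rot[6] = 00320$210022
  rot[7] = 0320$2100220
  rot[8] = 320$21002200
  rot[9] = 20$210022003
  rot[10] = 0$2100220032
  rot[11] = $21002200320
Sorted (with $ < everything):
  sorted[0] = $21002200320  (last char: '0')
  sorted[1] = 0$2100220032  (last char: '2')
  sorted[2] = 002200320$21  (last char: '1')
  sorted[3] = 00320$210022  (last char: '2')
  sorted[4] = 02200320$210  (last char: '0')
  sorted[5] = 0320$2100220  (last char: '0')
  sorted[6] = 1002200320$2  (last char: '2')
  sorted[7] = 20$210022003  (last char: '3')
  sorted[8] = 200320$21002  (last char: '2')
  sorted[9] = 21002200320$  (last char: '$')
  sorted[10] = 2200320$2100  (last char: '0')
  sorted[11] = 320$21002200  (last char: '0')
Last column: 021200232$00
Original string S is at sorted index 9

Answer: 021200232$00
9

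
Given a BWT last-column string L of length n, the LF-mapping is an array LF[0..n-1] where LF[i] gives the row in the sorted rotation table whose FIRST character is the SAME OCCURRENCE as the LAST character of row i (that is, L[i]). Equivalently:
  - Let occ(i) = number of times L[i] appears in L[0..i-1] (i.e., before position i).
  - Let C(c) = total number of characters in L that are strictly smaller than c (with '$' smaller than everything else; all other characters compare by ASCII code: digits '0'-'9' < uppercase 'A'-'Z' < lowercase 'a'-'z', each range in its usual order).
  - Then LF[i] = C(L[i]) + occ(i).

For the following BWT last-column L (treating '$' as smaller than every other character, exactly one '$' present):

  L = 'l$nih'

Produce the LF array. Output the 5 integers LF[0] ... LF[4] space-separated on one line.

Answer: 3 0 4 2 1

Derivation:
Char counts: '$':1, 'h':1, 'i':1, 'l':1, 'n':1
C (first-col start): C('$')=0, C('h')=1, C('i')=2, C('l')=3, C('n')=4
L[0]='l': occ=0, LF[0]=C('l')+0=3+0=3
L[1]='$': occ=0, LF[1]=C('$')+0=0+0=0
L[2]='n': occ=0, LF[2]=C('n')+0=4+0=4
L[3]='i': occ=0, LF[3]=C('i')+0=2+0=2
L[4]='h': occ=0, LF[4]=C('h')+0=1+0=1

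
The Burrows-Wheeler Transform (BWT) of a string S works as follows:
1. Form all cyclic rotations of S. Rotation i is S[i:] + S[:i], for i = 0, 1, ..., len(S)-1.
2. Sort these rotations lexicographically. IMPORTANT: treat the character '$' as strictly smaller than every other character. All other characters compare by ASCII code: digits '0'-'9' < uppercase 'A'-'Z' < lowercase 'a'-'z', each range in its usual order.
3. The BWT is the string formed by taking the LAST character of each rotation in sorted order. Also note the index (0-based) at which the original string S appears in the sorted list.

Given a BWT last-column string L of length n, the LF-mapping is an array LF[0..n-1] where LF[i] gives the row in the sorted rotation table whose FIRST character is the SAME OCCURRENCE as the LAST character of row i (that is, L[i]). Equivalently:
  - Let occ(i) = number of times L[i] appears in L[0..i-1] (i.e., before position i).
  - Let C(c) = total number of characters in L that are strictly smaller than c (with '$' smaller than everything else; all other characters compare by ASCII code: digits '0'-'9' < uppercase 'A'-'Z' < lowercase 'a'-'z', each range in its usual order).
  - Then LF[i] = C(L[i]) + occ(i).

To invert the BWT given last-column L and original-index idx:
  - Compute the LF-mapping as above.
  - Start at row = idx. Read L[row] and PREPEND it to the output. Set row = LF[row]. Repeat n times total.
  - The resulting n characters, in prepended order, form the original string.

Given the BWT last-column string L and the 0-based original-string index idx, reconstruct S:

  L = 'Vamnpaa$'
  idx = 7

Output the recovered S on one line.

LF mapping: 1 2 5 6 7 3 4 0
Walk LF starting at row 7, prepending L[row]:
  step 1: row=7, L[7]='$', prepend. Next row=LF[7]=0
  step 2: row=0, L[0]='V', prepend. Next row=LF[0]=1
  step 3: row=1, L[1]='a', prepend. Next row=LF[1]=2
  step 4: row=2, L[2]='m', prepend. Next row=LF[2]=5
  step 5: row=5, L[5]='a', prepend. Next row=LF[5]=3
  step 6: row=3, L[3]='n', prepend. Next row=LF[3]=6
  step 7: row=6, L[6]='a', prepend. Next row=LF[6]=4
  step 8: row=4, L[4]='p', prepend. Next row=LF[4]=7
Reversed output: panamaV$

Answer: panamaV$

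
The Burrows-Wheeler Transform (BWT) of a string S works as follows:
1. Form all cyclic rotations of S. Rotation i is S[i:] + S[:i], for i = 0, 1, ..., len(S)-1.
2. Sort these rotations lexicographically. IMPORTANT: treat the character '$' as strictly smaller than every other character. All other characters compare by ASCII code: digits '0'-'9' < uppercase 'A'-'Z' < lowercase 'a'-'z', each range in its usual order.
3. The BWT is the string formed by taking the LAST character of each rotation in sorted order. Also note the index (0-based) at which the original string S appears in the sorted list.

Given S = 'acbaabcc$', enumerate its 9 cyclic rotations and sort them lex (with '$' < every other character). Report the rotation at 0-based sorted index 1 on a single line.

Answer: aabcc$acb

Derivation:
All 9 rotations (rotation i = S[i:]+S[:i]):
  rot[0] = acbaabcc$
  rot[1] = cbaabcc$a
  rot[2] = baabcc$ac
  rot[3] = aabcc$acb
  rot[4] = abcc$acba
  rot[5] = bcc$acbaa
  rot[6] = cc$acbaab
  rot[7] = c$acbaabc
  rot[8] = $acbaabcc
Sorted (with $ < everything):
  sorted[0] = $acbaabcc
  sorted[1] = aabcc$acb
  sorted[2] = abcc$acba
  sorted[3] = acbaabcc$
  sorted[4] = baabcc$ac
  sorted[5] = bcc$acbaa
  sorted[6] = c$acbaabc
  sorted[7] = cbaabcc$a
  sorted[8] = cc$acbaab
sorted[1] = aabcc$acb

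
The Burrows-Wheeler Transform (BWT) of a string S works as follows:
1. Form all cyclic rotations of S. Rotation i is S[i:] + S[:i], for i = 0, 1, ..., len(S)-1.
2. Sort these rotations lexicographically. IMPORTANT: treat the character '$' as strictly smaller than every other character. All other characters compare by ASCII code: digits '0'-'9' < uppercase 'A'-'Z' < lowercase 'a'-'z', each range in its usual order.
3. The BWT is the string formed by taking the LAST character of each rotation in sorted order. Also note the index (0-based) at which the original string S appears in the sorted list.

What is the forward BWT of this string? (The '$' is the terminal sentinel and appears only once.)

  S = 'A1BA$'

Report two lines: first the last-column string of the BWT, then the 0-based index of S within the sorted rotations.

Answer: AAB$1
3

Derivation:
All 5 rotations (rotation i = S[i:]+S[:i]):
  rot[0] = A1BA$
  rot[1] = 1BA$A
  rot[2] = BA$A1
  rot[3] = A$A1B
  rot[4] = $A1BA
Sorted (with $ < everything):
  sorted[0] = $A1BA  (last char: 'A')
  sorted[1] = 1BA$A  (last char: 'A')
  sorted[2] = A$A1B  (last char: 'B')
  sorted[3] = A1BA$  (last char: '$')
  sorted[4] = BA$A1  (last char: '1')
Last column: AAB$1
Original string S is at sorted index 3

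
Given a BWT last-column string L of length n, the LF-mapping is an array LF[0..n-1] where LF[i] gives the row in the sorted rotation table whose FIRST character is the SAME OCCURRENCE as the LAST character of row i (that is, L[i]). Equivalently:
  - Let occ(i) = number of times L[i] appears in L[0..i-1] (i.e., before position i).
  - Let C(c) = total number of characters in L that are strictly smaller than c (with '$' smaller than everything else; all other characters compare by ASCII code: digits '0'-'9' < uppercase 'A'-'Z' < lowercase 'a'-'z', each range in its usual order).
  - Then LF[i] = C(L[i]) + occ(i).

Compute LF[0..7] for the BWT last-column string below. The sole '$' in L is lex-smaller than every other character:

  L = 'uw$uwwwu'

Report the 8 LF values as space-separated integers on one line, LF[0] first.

Char counts: '$':1, 'u':3, 'w':4
C (first-col start): C('$')=0, C('u')=1, C('w')=4
L[0]='u': occ=0, LF[0]=C('u')+0=1+0=1
L[1]='w': occ=0, LF[1]=C('w')+0=4+0=4
L[2]='$': occ=0, LF[2]=C('$')+0=0+0=0
L[3]='u': occ=1, LF[3]=C('u')+1=1+1=2
L[4]='w': occ=1, LF[4]=C('w')+1=4+1=5
L[5]='w': occ=2, LF[5]=C('w')+2=4+2=6
L[6]='w': occ=3, LF[6]=C('w')+3=4+3=7
L[7]='u': occ=2, LF[7]=C('u')+2=1+2=3

Answer: 1 4 0 2 5 6 7 3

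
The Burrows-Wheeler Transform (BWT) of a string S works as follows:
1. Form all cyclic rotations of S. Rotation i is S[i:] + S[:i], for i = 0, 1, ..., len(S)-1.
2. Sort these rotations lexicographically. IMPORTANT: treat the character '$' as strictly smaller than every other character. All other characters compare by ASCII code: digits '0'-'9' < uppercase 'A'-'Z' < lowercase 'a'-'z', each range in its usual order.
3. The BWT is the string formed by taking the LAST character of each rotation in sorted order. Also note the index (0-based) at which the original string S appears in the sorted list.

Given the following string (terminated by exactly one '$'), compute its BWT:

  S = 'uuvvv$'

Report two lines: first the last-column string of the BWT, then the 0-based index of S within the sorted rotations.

Answer: v$uvvu
1

Derivation:
All 6 rotations (rotation i = S[i:]+S[:i]):
  rot[0] = uuvvv$
  rot[1] = uvvv$u
  rot[2] = vvv$uu
  rot[3] = vv$uuv
  rot[4] = v$uuvv
  rot[5] = $uuvvv
Sorted (with $ < everything):
  sorted[0] = $uuvvv  (last char: 'v')
  sorted[1] = uuvvv$  (last char: '$')
  sorted[2] = uvvv$u  (last char: 'u')
  sorted[3] = v$uuvv  (last char: 'v')
  sorted[4] = vv$uuv  (last char: 'v')
  sorted[5] = vvv$uu  (last char: 'u')
Last column: v$uvvu
Original string S is at sorted index 1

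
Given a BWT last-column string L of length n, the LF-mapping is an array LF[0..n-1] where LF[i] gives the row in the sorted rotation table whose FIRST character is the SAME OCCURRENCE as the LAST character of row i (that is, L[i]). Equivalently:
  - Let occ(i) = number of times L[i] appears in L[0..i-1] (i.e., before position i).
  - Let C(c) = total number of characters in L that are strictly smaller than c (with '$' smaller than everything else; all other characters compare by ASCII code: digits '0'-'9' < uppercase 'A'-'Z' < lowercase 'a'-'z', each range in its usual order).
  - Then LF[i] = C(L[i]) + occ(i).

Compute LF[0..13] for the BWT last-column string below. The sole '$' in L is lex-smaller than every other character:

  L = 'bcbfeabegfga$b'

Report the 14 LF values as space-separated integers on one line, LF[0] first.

Char counts: '$':1, 'a':2, 'b':4, 'c':1, 'e':2, 'f':2, 'g':2
C (first-col start): C('$')=0, C('a')=1, C('b')=3, C('c')=7, C('e')=8, C('f')=10, C('g')=12
L[0]='b': occ=0, LF[0]=C('b')+0=3+0=3
L[1]='c': occ=0, LF[1]=C('c')+0=7+0=7
L[2]='b': occ=1, LF[2]=C('b')+1=3+1=4
L[3]='f': occ=0, LF[3]=C('f')+0=10+0=10
L[4]='e': occ=0, LF[4]=C('e')+0=8+0=8
L[5]='a': occ=0, LF[5]=C('a')+0=1+0=1
L[6]='b': occ=2, LF[6]=C('b')+2=3+2=5
L[7]='e': occ=1, LF[7]=C('e')+1=8+1=9
L[8]='g': occ=0, LF[8]=C('g')+0=12+0=12
L[9]='f': occ=1, LF[9]=C('f')+1=10+1=11
L[10]='g': occ=1, LF[10]=C('g')+1=12+1=13
L[11]='a': occ=1, LF[11]=C('a')+1=1+1=2
L[12]='$': occ=0, LF[12]=C('$')+0=0+0=0
L[13]='b': occ=3, LF[13]=C('b')+3=3+3=6

Answer: 3 7 4 10 8 1 5 9 12 11 13 2 0 6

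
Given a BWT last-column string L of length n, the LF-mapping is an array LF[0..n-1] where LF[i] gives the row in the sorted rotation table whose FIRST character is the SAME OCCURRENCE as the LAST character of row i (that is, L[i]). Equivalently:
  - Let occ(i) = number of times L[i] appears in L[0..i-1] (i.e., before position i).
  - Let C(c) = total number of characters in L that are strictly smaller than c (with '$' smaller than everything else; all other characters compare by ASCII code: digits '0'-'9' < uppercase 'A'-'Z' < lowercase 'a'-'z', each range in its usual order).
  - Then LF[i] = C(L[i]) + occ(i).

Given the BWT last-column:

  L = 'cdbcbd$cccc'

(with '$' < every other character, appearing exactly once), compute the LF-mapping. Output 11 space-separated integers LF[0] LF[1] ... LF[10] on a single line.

Char counts: '$':1, 'b':2, 'c':6, 'd':2
C (first-col start): C('$')=0, C('b')=1, C('c')=3, C('d')=9
L[0]='c': occ=0, LF[0]=C('c')+0=3+0=3
L[1]='d': occ=0, LF[1]=C('d')+0=9+0=9
L[2]='b': occ=0, LF[2]=C('b')+0=1+0=1
L[3]='c': occ=1, LF[3]=C('c')+1=3+1=4
L[4]='b': occ=1, LF[4]=C('b')+1=1+1=2
L[5]='d': occ=1, LF[5]=C('d')+1=9+1=10
L[6]='$': occ=0, LF[6]=C('$')+0=0+0=0
L[7]='c': occ=2, LF[7]=C('c')+2=3+2=5
L[8]='c': occ=3, LF[8]=C('c')+3=3+3=6
L[9]='c': occ=4, LF[9]=C('c')+4=3+4=7
L[10]='c': occ=5, LF[10]=C('c')+5=3+5=8

Answer: 3 9 1 4 2 10 0 5 6 7 8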